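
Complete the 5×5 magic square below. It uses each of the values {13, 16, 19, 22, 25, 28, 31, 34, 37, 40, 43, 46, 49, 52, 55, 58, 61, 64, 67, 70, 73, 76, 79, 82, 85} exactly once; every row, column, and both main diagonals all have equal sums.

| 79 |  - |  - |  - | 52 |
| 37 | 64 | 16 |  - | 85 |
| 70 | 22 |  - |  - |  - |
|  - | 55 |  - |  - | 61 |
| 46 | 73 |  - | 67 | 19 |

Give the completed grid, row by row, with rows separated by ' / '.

The 25 entries sum to 1225, so each line sums to 1225/5 = 245.
Row 2 needs 245; the known cells sum to 202, so (2,4) = 43.
From row 5, 245 − (46 + 73 + 67 + 19) gives (5,3) = 40.
Column 1: 79 + 37 + 70 + 46 + ? = 245, so (4,1) = 13.
Using column 2: 64 + 22 + 55 + 73 + ? → (1,2) = 245 − 214 = 31.
From column 5, 245 − (52 + 85 + 61 + 19) gives (3,5) = 28.
Anti-diagonal must total 245; the given cells sum to 196, so (3,3) = 49.
The remaining cell in row 3 is (3,4) = 245 − 169 = 76.
From main diagonal, 245 − (79 + 64 + 49 + 19) gives (4,4) = 34.
Row 4 needs 245; the known cells sum to 163, so (4,3) = 82.
Column 3 must total 245; the given cells sum to 187, so (1,3) = 58.
Using column 4: 43 + 76 + 34 + 67 + ? → (1,4) = 245 − 220 = 25.

79 31 58 25 52 / 37 64 16 43 85 / 70 22 49 76 28 / 13 55 82 34 61 / 46 73 40 67 19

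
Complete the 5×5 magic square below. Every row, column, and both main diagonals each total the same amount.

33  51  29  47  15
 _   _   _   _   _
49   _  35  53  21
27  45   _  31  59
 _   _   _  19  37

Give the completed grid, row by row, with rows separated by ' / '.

33 51 29 47 15 / 11 39 57 25 43 / 49 17 35 53 21 / 27 45 13 31 59 / 55 23 41 19 37

Row 1 is already complete: 33 + 51 + 29 + 47 + 15 = 175, so that is the magic constant.
From row 3, 175 − (49 + 35 + 53 + 21) gives (3,2) = 17.
Row 4 must total 175; the given cells sum to 162, so (4,3) = 13.
Column 4 must total 175; the given cells sum to 150, so (2,4) = 25.
Using column 5: 15 + 21 + 59 + 37 + ? → (2,5) = 175 − 132 = 43.
Main diagonal: 33 + 35 + 31 + 37 + ? = 175, so (2,2) = 39.
Anti-diagonal must total 175; the given cells sum to 120, so (5,1) = 55.
Using column 1: 33 + 49 + 27 + 55 + ? → (2,1) = 175 − 164 = 11.
From column 2, 175 − (51 + 39 + 17 + 45) gives (5,2) = 23.
Row 2: 11 + 39 + 25 + 43 + ? = 175, so (2,3) = 57.
Row 5: 55 + 23 + 19 + 37 + ? = 175, so (5,3) = 41.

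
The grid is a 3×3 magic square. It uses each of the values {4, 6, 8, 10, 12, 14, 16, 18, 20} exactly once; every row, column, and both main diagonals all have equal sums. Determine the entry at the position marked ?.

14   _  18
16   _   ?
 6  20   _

8

The 9 entries sum to 108, so each line sums to 108/3 = 36.
From row 1, 36 − (14 + 18) gives (1,2) = 4.
Row 3 needs 36; the known cells sum to 26, so (3,3) = 10.
Using column 2: 4 + 20 + ? → (2,2) = 36 − 24 = 12.
Column 3 needs 36; the known cells sum to 28, so (2,3) = 8.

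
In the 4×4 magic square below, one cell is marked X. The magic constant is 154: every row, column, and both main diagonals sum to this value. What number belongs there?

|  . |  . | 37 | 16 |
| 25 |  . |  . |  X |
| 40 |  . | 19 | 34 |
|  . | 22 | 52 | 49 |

55

Row 3 needs 154; the known cells sum to 93, so (3,2) = 61.
Using row 4: 22 + 52 + 49 + ? → (4,1) = 154 − 123 = 31.
Column 1 needs 154; the known cells sum to 96, so (1,1) = 58.
Column 3 must total 154; the given cells sum to 108, so (2,3) = 46.
Using column 4: 16 + 34 + 49 + ? → (2,4) = 154 − 99 = 55.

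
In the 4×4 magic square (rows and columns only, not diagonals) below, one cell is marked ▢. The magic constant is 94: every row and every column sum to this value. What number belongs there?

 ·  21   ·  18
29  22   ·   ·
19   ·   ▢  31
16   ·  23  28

Row 4 needs 94; the known cells sum to 67, so (4,2) = 27.
Column 1 must total 94; the given cells sum to 64, so (1,1) = 30.
Using column 2: 21 + 22 + 27 + ? → (3,2) = 94 − 70 = 24.
The remaining cell in column 4 is (2,4) = 94 − 77 = 17.
From row 1, 94 − (30 + 21 + 18) gives (1,3) = 25.
The remaining cell in row 2 is (2,3) = 94 − 68 = 26.
Row 3 must total 94; the given cells sum to 74, so (3,3) = 20.

20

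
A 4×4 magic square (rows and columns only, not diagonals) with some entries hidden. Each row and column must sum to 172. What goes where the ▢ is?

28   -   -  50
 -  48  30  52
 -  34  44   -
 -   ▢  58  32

The remaining cell in row 2 is (2,1) = 172 − 130 = 42.
The remaining cell in column 3 is (1,3) = 172 − 132 = 40.
Column 4 must total 172; the given cells sum to 134, so (3,4) = 38.
Row 1: 28 + 40 + 50 + ? = 172, so (1,2) = 54.
Using row 3: 34 + 44 + 38 + ? → (3,1) = 172 − 116 = 56.
Column 1 needs 172; the known cells sum to 126, so (4,1) = 46.
The remaining cell in column 2 is (4,2) = 172 − 136 = 36.

36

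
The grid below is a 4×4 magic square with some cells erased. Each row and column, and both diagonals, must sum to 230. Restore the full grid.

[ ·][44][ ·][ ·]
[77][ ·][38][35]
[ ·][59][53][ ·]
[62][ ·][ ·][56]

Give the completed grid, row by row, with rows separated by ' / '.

Row 2: 77 + 38 + 35 + ? = 230, so (2,2) = 80.
Column 2: 44 + 80 + 59 + ? = 230, so (4,2) = 47.
Main diagonal needs 230; the known cells sum to 189, so (1,1) = 41.
From anti-diagonal, 230 − (38 + 59 + 62) gives (1,4) = 71.
Row 1: 41 + 44 + 71 + ? = 230, so (1,3) = 74.
Row 4 needs 230; the known cells sum to 165, so (4,3) = 65.
Using column 1: 41 + 77 + 62 + ? → (3,1) = 230 − 180 = 50.
Using column 4: 71 + 35 + 56 + ? → (3,4) = 230 − 162 = 68.

41 44 74 71 / 77 80 38 35 / 50 59 53 68 / 62 47 65 56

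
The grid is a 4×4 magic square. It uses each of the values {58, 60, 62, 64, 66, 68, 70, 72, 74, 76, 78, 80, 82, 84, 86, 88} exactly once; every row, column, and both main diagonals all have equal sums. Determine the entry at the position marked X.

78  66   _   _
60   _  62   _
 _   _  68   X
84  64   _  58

The 16 entries sum to 1168, so each line sums to 1168/4 = 292.
Row 4 must total 292; the given cells sum to 206, so (4,3) = 86.
From column 1, 292 − (78 + 60 + 84) gives (3,1) = 70.
Column 3 needs 292; the known cells sum to 216, so (1,3) = 76.
Main diagonal must total 292; the given cells sum to 204, so (2,2) = 88.
Row 1 needs 292; the known cells sum to 220, so (1,4) = 72.
From row 2, 292 − (60 + 88 + 62) gives (2,4) = 82.
Column 2 must total 292; the given cells sum to 218, so (3,2) = 74.
Column 4 needs 292; the known cells sum to 212, so (3,4) = 80.

80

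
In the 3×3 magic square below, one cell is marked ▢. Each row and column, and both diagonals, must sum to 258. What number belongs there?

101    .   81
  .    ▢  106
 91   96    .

86

Row 1 needs 258; the known cells sum to 182, so (1,2) = 76.
Row 3 must total 258; the given cells sum to 187, so (3,3) = 71.
Column 1 needs 258; the known cells sum to 192, so (2,1) = 66.
Column 2 must total 258; the given cells sum to 172, so (2,2) = 86.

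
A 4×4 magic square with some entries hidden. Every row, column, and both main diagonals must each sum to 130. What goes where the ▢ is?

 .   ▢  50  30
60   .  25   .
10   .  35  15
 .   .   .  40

Row 3 must total 130; the given cells sum to 60, so (3,2) = 70.
From column 3, 130 − (50 + 25 + 35) gives (4,3) = 20.
Column 4 must total 130; the given cells sum to 85, so (2,4) = 45.
Anti-diagonal needs 130; the known cells sum to 125, so (4,1) = 5.
Using row 2: 60 + 25 + 45 + ? → (2,2) = 130 − 130 = 0.
Row 4 needs 130; the known cells sum to 65, so (4,2) = 65.
Column 1: 60 + 10 + 5 + ? = 130, so (1,1) = 55.
From column 2, 130 − (0 + 70 + 65) gives (1,2) = -5.

-5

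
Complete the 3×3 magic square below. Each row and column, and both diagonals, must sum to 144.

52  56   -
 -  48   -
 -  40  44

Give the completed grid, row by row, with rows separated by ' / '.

Using row 1: 52 + 56 + ? → (1,3) = 144 − 108 = 36.
The remaining cell in row 3 is (3,1) = 144 − 84 = 60.
Using column 1: 52 + 60 + ? → (2,1) = 144 − 112 = 32.
From column 3, 144 − (36 + 44) gives (2,3) = 64.

52 56 36 / 32 48 64 / 60 40 44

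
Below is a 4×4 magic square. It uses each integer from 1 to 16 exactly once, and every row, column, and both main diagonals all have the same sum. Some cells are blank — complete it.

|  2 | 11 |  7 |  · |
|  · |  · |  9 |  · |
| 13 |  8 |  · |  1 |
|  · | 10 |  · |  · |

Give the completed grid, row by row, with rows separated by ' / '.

2 11 7 14 / 16 5 9 4 / 13 8 12 1 / 3 10 6 15

The entries are 1 through 16, which sum to 136, so each line sums to 136/4 = 34.
From row 1, 34 − (2 + 11 + 7) gives (1,4) = 14.
Row 3: 13 + 8 + 1 + ? = 34, so (3,3) = 12.
The remaining cell in column 2 is (2,2) = 34 − 29 = 5.
Column 3 needs 34; the known cells sum to 28, so (4,3) = 6.
Main diagonal must total 34; the given cells sum to 19, so (4,4) = 15.
From anti-diagonal, 34 − (14 + 9 + 8) gives (4,1) = 3.
Column 1 needs 34; the known cells sum to 18, so (2,1) = 16.
From column 4, 34 − (14 + 1 + 15) gives (2,4) = 4.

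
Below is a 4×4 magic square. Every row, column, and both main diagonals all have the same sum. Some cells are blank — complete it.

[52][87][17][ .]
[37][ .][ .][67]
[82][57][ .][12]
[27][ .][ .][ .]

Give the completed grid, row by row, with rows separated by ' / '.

52 87 17 42 / 37 22 72 67 / 82 57 47 12 / 27 32 62 77

Column 1 is already complete: 52 + 37 + 82 + 27 = 198, so that is the magic constant.
Row 1: 52 + 87 + 17 + ? = 198, so (1,4) = 42.
Row 3 needs 198; the known cells sum to 151, so (3,3) = 47.
Column 4 needs 198; the known cells sum to 121, so (4,4) = 77.
Using main diagonal: 52 + 47 + 77 + ? → (2,2) = 198 − 176 = 22.
Using anti-diagonal: 42 + 57 + 27 + ? → (2,3) = 198 − 126 = 72.
Column 2 needs 198; the known cells sum to 166, so (4,2) = 32.
The remaining cell in column 3 is (4,3) = 198 − 136 = 62.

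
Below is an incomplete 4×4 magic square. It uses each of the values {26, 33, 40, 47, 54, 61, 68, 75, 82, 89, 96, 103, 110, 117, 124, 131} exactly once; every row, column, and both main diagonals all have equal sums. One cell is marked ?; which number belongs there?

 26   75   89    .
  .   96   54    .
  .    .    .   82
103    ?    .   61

The 16 entries sum to 1256, so each line sums to 1256/4 = 314.
Row 1 needs 314; the known cells sum to 190, so (1,4) = 124.
Column 4 needs 314; the known cells sum to 267, so (2,4) = 47.
The remaining cell in main diagonal is (3,3) = 314 − 183 = 131.
Anti-diagonal: 124 + 54 + 103 + ? = 314, so (3,2) = 33.
Row 2 must total 314; the given cells sum to 197, so (2,1) = 117.
The remaining cell in row 3 is (3,1) = 314 − 246 = 68.
The remaining cell in column 2 is (4,2) = 314 − 204 = 110.

110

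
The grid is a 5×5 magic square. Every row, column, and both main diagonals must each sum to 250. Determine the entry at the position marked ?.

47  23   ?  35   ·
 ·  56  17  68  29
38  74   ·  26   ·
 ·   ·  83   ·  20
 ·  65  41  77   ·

Row 2 must total 250; the given cells sum to 170, so (2,1) = 80.
Column 2 must total 250; the given cells sum to 218, so (4,2) = 32.
The remaining cell in column 4 is (4,4) = 250 − 206 = 44.
Row 4: 32 + 83 + 44 + 20 + ? = 250, so (4,1) = 71.
Column 1 must total 250; the given cells sum to 236, so (5,1) = 14.
Using row 5: 14 + 65 + 41 + 77 + ? → (5,5) = 250 − 197 = 53.
Main diagonal must total 250; the given cells sum to 200, so (3,3) = 50.
From anti-diagonal, 250 − (68 + 50 + 32 + 14) gives (1,5) = 86.
Row 1 must total 250; the given cells sum to 191, so (1,3) = 59.

59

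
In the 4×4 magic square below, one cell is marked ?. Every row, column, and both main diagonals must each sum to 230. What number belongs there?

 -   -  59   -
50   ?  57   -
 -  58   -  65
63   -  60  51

61

Using row 4: 63 + 60 + 51 + ? → (4,2) = 230 − 174 = 56.
Column 3 must total 230; the given cells sum to 176, so (3,3) = 54.
Anti-diagonal needs 230; the known cells sum to 178, so (1,4) = 52.
Row 3 needs 230; the known cells sum to 177, so (3,1) = 53.
Column 1 needs 230; the known cells sum to 166, so (1,1) = 64.
From column 4, 230 − (52 + 65 + 51) gives (2,4) = 62.
Main diagonal must total 230; the given cells sum to 169, so (2,2) = 61.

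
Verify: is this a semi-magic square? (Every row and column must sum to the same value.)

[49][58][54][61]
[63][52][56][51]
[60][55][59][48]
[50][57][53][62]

Row 1: 49 + 58 + 54 + 61 = 222.
Row 2: 63 + 52 + 56 + 51 = 222.
Row 3: 60 + 55 + 59 + 48 = 222.
Row 4: 50 + 57 + 53 + 62 = 222.
Column 1: 49 + 63 + 60 + 50 = 222.
Column 2: 58 + 52 + 55 + 57 = 222.
Column 3: 54 + 56 + 59 + 53 = 222.
Column 4: 61 + 51 + 48 + 62 = 222.
All lines sum to 222.

Yes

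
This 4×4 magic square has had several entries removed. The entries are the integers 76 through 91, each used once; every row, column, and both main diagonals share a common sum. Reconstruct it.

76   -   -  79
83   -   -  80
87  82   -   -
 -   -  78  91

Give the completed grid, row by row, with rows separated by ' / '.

The entries are 76 through 91, which sum to 1336, so each line sums to 1336/4 = 334.
Column 1 must total 334; the given cells sum to 246, so (4,1) = 88.
Column 4 needs 334; the known cells sum to 250, so (3,4) = 84.
Anti-diagonal: 79 + 82 + 88 + ? = 334, so (2,3) = 85.
Row 2 must total 334; the given cells sum to 248, so (2,2) = 86.
Row 3: 87 + 82 + 84 + ? = 334, so (3,3) = 81.
Row 4 needs 334; the known cells sum to 257, so (4,2) = 77.
From column 2, 334 − (86 + 82 + 77) gives (1,2) = 89.
The remaining cell in column 3 is (1,3) = 334 − 244 = 90.

76 89 90 79 / 83 86 85 80 / 87 82 81 84 / 88 77 78 91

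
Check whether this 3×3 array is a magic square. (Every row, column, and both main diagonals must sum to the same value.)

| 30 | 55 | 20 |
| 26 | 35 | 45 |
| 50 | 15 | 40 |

Row 1: 30 + 55 + 20 = 105.
Row 2: 26 + 35 + 45 = 106.
Row 3: 50 + 15 + 40 = 105.
Column 1: 30 + 26 + 50 = 106.
Column 2: 55 + 35 + 15 = 105.
Column 3: 20 + 45 + 40 = 105.
Main diagonal: 30 + 35 + 40 = 105.
Anti-diagonal: 20 + 35 + 50 = 105.

No — column 3 sums to 105 but row 2 sums to 106.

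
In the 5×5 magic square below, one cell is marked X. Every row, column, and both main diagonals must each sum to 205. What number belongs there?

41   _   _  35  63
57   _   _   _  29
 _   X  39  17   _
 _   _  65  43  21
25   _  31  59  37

61

From row 5, 205 − (25 + 31 + 59 + 37) gives (5,2) = 53.
Column 4 must total 205; the given cells sum to 154, so (2,4) = 51.
Column 5 must total 205; the given cells sum to 150, so (3,5) = 55.
Main diagonal: 41 + 39 + 43 + 37 + ? = 205, so (2,2) = 45.
The remaining cell in anti-diagonal is (4,2) = 205 − 178 = 27.
Row 2 must total 205; the given cells sum to 182, so (2,3) = 23.
Row 4 must total 205; the given cells sum to 156, so (4,1) = 49.
From column 1, 205 − (41 + 57 + 49 + 25) gives (3,1) = 33.
Column 3 needs 205; the known cells sum to 158, so (1,3) = 47.
Row 1: 41 + 47 + 35 + 63 + ? = 205, so (1,2) = 19.
Row 3 must total 205; the given cells sum to 144, so (3,2) = 61.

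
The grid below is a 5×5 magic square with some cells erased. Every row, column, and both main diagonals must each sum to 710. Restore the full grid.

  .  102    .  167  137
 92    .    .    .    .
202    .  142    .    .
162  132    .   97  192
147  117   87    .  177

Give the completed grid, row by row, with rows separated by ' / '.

107 102 197 167 137 / 92 187 157 152 122 / 202 172 142 112 82 / 162 132 127 97 192 / 147 117 87 182 177

From row 4, 710 − (162 + 132 + 97 + 192) gives (4,3) = 127.
The remaining cell in row 5 is (5,4) = 710 − 528 = 182.
Column 1 must total 710; the given cells sum to 603, so (1,1) = 107.
Main diagonal must total 710; the given cells sum to 523, so (2,2) = 187.
Anti-diagonal must total 710; the given cells sum to 558, so (2,4) = 152.
Row 1 needs 710; the known cells sum to 513, so (1,3) = 197.
The remaining cell in column 2 is (3,2) = 710 − 538 = 172.
Column 3 needs 710; the known cells sum to 553, so (2,3) = 157.
Column 4: 167 + 152 + 97 + 182 + ? = 710, so (3,4) = 112.
Row 2: 92 + 187 + 157 + 152 + ? = 710, so (2,5) = 122.
Using row 3: 202 + 172 + 142 + 112 + ? → (3,5) = 710 − 628 = 82.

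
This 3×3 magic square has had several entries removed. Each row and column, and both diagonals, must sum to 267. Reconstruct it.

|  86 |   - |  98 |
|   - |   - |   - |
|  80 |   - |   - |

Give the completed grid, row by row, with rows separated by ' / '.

86 83 98 / 101 89 77 / 80 95 92

Using row 1: 86 + 98 + ? → (1,2) = 267 − 184 = 83.
Column 1: 86 + 80 + ? = 267, so (2,1) = 101.
The remaining cell in anti-diagonal is (2,2) = 267 − 178 = 89.
From row 2, 267 − (101 + 89) gives (2,3) = 77.
Using column 2: 83 + 89 + ? → (3,2) = 267 − 172 = 95.
Column 3 needs 267; the known cells sum to 175, so (3,3) = 92.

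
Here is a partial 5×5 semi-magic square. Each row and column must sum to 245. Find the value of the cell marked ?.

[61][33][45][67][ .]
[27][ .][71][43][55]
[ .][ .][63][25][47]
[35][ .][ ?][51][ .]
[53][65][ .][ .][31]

The remaining cell in row 1 is (1,5) = 245 − 206 = 39.
From row 2, 245 − (27 + 71 + 43 + 55) gives (2,2) = 49.
Column 1 must total 245; the given cells sum to 176, so (3,1) = 69.
Column 4: 67 + 43 + 25 + 51 + ? = 245, so (5,4) = 59.
Column 5 must total 245; the given cells sum to 172, so (4,5) = 73.
The remaining cell in row 3 is (3,2) = 245 − 204 = 41.
Row 5: 53 + 65 + 59 + 31 + ? = 245, so (5,3) = 37.
The remaining cell in column 2 is (4,2) = 245 − 188 = 57.
Column 3 needs 245; the known cells sum to 216, so (4,3) = 29.

29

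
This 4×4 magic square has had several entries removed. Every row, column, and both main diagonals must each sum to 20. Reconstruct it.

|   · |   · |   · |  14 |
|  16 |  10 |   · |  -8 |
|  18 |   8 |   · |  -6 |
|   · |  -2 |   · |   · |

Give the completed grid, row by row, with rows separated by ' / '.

-10 4 12 14 / 16 10 2 -8 / 18 8 0 -6 / -4 -2 6 20

The remaining cell in row 2 is (2,3) = 20 − 18 = 2.
From row 3, 20 − (18 + 8 + (-6)) gives (3,3) = 0.
Using column 2: 10 + 8 + (-2) + ? → (1,2) = 20 − 16 = 4.
Column 4: 14 + (-8) + (-6) + ? = 20, so (4,4) = 20.
From main diagonal, 20 − (10 + 0 + 20) gives (1,1) = -10.
The remaining cell in anti-diagonal is (4,1) = 20 − 24 = -4.
The remaining cell in row 1 is (1,3) = 20 − 8 = 12.
Using row 4: -4 + (-2) + 20 + ? → (4,3) = 20 − 14 = 6.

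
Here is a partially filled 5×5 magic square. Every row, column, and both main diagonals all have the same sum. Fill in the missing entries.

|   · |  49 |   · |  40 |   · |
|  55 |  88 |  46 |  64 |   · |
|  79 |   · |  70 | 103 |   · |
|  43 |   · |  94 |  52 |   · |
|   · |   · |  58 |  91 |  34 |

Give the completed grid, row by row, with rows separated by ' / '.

106 49 82 40 73 / 55 88 46 64 97 / 79 37 70 103 61 / 43 76 94 52 85 / 67 100 58 91 34

Column 4 is already complete: 40 + 64 + 103 + 52 + 91 = 350, so that is the magic constant.
The remaining cell in row 2 is (2,5) = 350 − 253 = 97.
The remaining cell in column 3 is (1,3) = 350 − 268 = 82.
From main diagonal, 350 − (88 + 70 + 52 + 34) gives (1,1) = 106.
Using row 1: 106 + 49 + 82 + 40 + ? → (1,5) = 350 − 277 = 73.
Column 1 needs 350; the known cells sum to 283, so (5,1) = 67.
The remaining cell in anti-diagonal is (4,2) = 350 − 274 = 76.
Using row 4: 43 + 76 + 94 + 52 + ? → (4,5) = 350 − 265 = 85.
Using row 5: 67 + 58 + 91 + 34 + ? → (5,2) = 350 − 250 = 100.
Column 2 must total 350; the given cells sum to 313, so (3,2) = 37.
Using column 5: 73 + 97 + 85 + 34 + ? → (3,5) = 350 − 289 = 61.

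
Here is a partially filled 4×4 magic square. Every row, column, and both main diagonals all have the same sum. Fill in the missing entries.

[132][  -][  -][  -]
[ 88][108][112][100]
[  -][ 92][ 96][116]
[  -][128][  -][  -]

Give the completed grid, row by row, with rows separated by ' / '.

132 80 76 120 / 88 108 112 100 / 104 92 96 116 / 84 128 124 72

Row 2 is already complete: 88 + 108 + 112 + 100 = 408, so that is the magic constant.
Row 3: 92 + 96 + 116 + ? = 408, so (3,1) = 104.
From column 1, 408 − (132 + 88 + 104) gives (4,1) = 84.
From column 2, 408 − (108 + 92 + 128) gives (1,2) = 80.
Main diagonal: 132 + 108 + 96 + ? = 408, so (4,4) = 72.
Using anti-diagonal: 112 + 92 + 84 + ? → (1,4) = 408 − 288 = 120.
Using row 1: 132 + 80 + 120 + ? → (1,3) = 408 − 332 = 76.
Row 4 must total 408; the given cells sum to 284, so (4,3) = 124.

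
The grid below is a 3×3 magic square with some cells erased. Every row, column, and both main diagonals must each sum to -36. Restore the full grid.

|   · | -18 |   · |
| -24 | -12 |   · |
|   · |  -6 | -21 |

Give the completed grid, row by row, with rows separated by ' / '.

-3 -18 -15 / -24 -12 0 / -9 -6 -21

From row 2, -36 − (-24 + (-12)) gives (2,3) = 0.
Using row 3: -6 + (-21) + ? → (3,1) = -36 − (-27) = -9.
Column 1 must total -36; the given cells sum to -33, so (1,1) = -3.
Using column 3: 0 + (-21) + ? → (1,3) = -36 − (-21) = -15.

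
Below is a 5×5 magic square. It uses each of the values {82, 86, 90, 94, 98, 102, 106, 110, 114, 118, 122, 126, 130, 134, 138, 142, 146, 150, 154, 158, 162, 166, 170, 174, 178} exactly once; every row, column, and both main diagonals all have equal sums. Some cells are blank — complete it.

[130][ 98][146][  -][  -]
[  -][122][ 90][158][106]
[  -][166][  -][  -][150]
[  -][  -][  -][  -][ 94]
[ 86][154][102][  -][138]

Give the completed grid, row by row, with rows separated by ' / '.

130 98 146 114 162 / 174 122 90 158 106 / 118 166 134 82 150 / 142 110 178 126 94 / 86 154 102 170 138

The 25 entries sum to 3250, so each line sums to 3250/5 = 650.
The remaining cell in row 2 is (2,1) = 650 − 476 = 174.
The remaining cell in row 5 is (5,4) = 650 − 480 = 170.
Column 2 must total 650; the given cells sum to 540, so (4,2) = 110.
Column 5: 106 + 150 + 94 + 138 + ? = 650, so (1,5) = 162.
The remaining cell in anti-diagonal is (3,3) = 650 − 516 = 134.
From row 1, 650 − (130 + 98 + 146 + 162) gives (1,4) = 114.
The remaining cell in column 3 is (4,3) = 650 − 472 = 178.
Main diagonal must total 650; the given cells sum to 524, so (4,4) = 126.
From row 4, 650 − (110 + 178 + 126 + 94) gives (4,1) = 142.
The remaining cell in column 1 is (3,1) = 650 − 532 = 118.
From column 4, 650 − (114 + 158 + 126 + 170) gives (3,4) = 82.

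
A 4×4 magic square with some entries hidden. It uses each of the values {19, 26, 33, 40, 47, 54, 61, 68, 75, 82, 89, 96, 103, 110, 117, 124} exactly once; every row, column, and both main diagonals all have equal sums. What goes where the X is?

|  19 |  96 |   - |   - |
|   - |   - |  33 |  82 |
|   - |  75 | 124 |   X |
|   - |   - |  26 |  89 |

The 16 entries sum to 1144, so each line sums to 1144/4 = 286.
Column 3 must total 286; the given cells sum to 183, so (1,3) = 103.
The remaining cell in main diagonal is (2,2) = 286 − 232 = 54.
Row 1 must total 286; the given cells sum to 218, so (1,4) = 68.
From row 2, 286 − (54 + 33 + 82) gives (2,1) = 117.
Column 2: 96 + 54 + 75 + ? = 286, so (4,2) = 61.
Column 4 needs 286; the known cells sum to 239, so (3,4) = 47.

47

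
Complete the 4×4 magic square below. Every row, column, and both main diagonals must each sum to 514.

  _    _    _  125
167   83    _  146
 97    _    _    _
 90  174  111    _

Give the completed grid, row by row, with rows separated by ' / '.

The remaining cell in row 2 is (2,3) = 514 − 396 = 118.
Using row 4: 90 + 174 + 111 + ? → (4,4) = 514 − 375 = 139.
Column 1 must total 514; the given cells sum to 354, so (1,1) = 160.
Column 4: 125 + 146 + 139 + ? = 514, so (3,4) = 104.
Main diagonal needs 514; the known cells sum to 382, so (3,3) = 132.
Anti-diagonal needs 514; the known cells sum to 333, so (3,2) = 181.
Column 2 needs 514; the known cells sum to 438, so (1,2) = 76.
Column 3 must total 514; the given cells sum to 361, so (1,3) = 153.

160 76 153 125 / 167 83 118 146 / 97 181 132 104 / 90 174 111 139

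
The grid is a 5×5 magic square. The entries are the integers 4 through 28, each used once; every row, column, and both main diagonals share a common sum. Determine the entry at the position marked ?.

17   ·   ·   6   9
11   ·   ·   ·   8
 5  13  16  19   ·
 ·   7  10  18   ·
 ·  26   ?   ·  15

The entries are 4 through 28, which sum to 400, so each line sums to 400/5 = 80.
Row 3 must total 80; the given cells sum to 53, so (3,5) = 27.
From column 5, 80 − (9 + 8 + 27 + 15) gives (4,5) = 21.
Main diagonal must total 80; the given cells sum to 66, so (2,2) = 14.
Row 4: 7 + 10 + 18 + 21 + ? = 80, so (4,1) = 24.
Using column 1: 17 + 11 + 5 + 24 + ? → (5,1) = 80 − 57 = 23.
Column 2 must total 80; the given cells sum to 60, so (1,2) = 20.
The remaining cell in anti-diagonal is (2,4) = 80 − 55 = 25.
Row 1 must total 80; the given cells sum to 52, so (1,3) = 28.
The remaining cell in row 2 is (2,3) = 80 − 58 = 22.
Using column 3: 28 + 22 + 16 + 10 + ? → (5,3) = 80 − 76 = 4.

4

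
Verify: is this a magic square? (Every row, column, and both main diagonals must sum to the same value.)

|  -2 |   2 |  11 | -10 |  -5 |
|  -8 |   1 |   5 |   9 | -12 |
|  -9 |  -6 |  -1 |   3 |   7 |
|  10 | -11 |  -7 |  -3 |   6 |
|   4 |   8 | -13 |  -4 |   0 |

Row 1: -2 + 2 + 11 + (-10) + (-5) = -4.
Row 2: -8 + 1 + 5 + 9 + (-12) = -5.
Row 3: -9 + (-6) + (-1) + 3 + 7 = -6.
Row 4: 10 + (-11) + (-7) + (-3) + 6 = -5.
Row 5: 4 + 8 + (-13) + (-4) + 0 = -5.
Column 1: -2 + (-8) + (-9) + 10 + 4 = -5.
Column 2: 2 + 1 + (-6) + (-11) + 8 = -6.
Column 3: 11 + 5 + (-1) + (-7) + (-13) = -5.
Column 4: -10 + 9 + 3 + (-3) + (-4) = -5.
Column 5: -5 + (-12) + 7 + 6 + 0 = -4.
Main diagonal: -2 + 1 + (-1) + (-3) + 0 = -5.
Anti-diagonal: -5 + 9 + (-1) + (-11) + 4 = -4.

No — column 5 sums to -4 but main diagonal sums to -5.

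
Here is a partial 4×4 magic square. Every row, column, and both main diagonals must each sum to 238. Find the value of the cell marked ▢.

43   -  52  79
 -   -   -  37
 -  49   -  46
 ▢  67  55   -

From row 1, 238 − (43 + 52 + 79) gives (1,2) = 64.
Using column 2: 64 + 49 + 67 + ? → (2,2) = 238 − 180 = 58.
Column 4 needs 238; the known cells sum to 162, so (4,4) = 76.
From main diagonal, 238 − (43 + 58 + 76) gives (3,3) = 61.
The remaining cell in row 3 is (3,1) = 238 − 156 = 82.
Row 4 must total 238; the given cells sum to 198, so (4,1) = 40.

40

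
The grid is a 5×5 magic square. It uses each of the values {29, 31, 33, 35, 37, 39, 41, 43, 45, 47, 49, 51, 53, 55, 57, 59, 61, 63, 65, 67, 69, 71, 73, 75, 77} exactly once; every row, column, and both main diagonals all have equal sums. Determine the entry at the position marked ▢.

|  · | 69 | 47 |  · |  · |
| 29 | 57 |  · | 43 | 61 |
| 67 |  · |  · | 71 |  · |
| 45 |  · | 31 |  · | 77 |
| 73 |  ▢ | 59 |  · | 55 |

41

The 25 entries sum to 1325, so each line sums to 1325/5 = 265.
Row 2: 29 + 57 + 43 + 61 + ? = 265, so (2,3) = 75.
From column 1, 265 − (29 + 67 + 45 + 73) gives (1,1) = 51.
From column 3, 265 − (47 + 75 + 31 + 59) gives (3,3) = 53.
The remaining cell in main diagonal is (4,4) = 265 − 216 = 49.
Row 4 must total 265; the given cells sum to 202, so (4,2) = 63.
The remaining cell in anti-diagonal is (1,5) = 265 − 232 = 33.
Row 1: 51 + 69 + 47 + 33 + ? = 265, so (1,4) = 65.
Column 4 needs 265; the known cells sum to 228, so (5,4) = 37.
From column 5, 265 − (33 + 61 + 77 + 55) gives (3,5) = 39.
Row 3: 67 + 53 + 71 + 39 + ? = 265, so (3,2) = 35.
Row 5 needs 265; the known cells sum to 224, so (5,2) = 41.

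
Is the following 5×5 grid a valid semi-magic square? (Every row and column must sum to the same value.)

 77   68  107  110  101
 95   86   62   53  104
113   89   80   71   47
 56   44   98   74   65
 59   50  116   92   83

No — row 1 sums to 463 but column 1 sums to 400.

Row 1: 77 + 68 + 107 + 110 + 101 = 463.
Row 2: 95 + 86 + 62 + 53 + 104 = 400.
Row 3: 113 + 89 + 80 + 71 + 47 = 400.
Row 4: 56 + 44 + 98 + 74 + 65 = 337.
Row 5: 59 + 50 + 116 + 92 + 83 = 400.
Column 1: 77 + 95 + 113 + 56 + 59 = 400.
Column 2: 68 + 86 + 89 + 44 + 50 = 337.
Column 3: 107 + 62 + 80 + 98 + 116 = 463.
Column 4: 110 + 53 + 71 + 74 + 92 = 400.
Column 5: 101 + 104 + 47 + 65 + 83 = 400.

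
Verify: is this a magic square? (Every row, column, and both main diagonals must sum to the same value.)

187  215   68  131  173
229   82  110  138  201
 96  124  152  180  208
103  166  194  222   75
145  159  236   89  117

Row 1: 187 + 215 + 68 + 131 + 173 = 774.
Row 2: 229 + 82 + 110 + 138 + 201 = 760.
Row 3: 96 + 124 + 152 + 180 + 208 = 760.
Row 4: 103 + 166 + 194 + 222 + 75 = 760.
Row 5: 145 + 159 + 236 + 89 + 117 = 746.
Column 1: 187 + 229 + 96 + 103 + 145 = 760.
Column 2: 215 + 82 + 124 + 166 + 159 = 746.
Column 3: 68 + 110 + 152 + 194 + 236 = 760.
Column 4: 131 + 138 + 180 + 222 + 89 = 760.
Column 5: 173 + 201 + 208 + 75 + 117 = 774.
Main diagonal: 187 + 82 + 152 + 222 + 117 = 760.
Anti-diagonal: 173 + 138 + 152 + 166 + 145 = 774.

No — column 3 sums to 760 but column 5 sums to 774.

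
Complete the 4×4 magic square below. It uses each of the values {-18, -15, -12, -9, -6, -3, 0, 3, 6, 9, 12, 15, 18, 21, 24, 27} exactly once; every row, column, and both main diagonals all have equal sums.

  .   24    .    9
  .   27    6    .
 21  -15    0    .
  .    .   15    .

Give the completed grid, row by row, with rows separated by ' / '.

The 16 entries sum to 72, so each line sums to 72/4 = 18.
Row 3: 21 + (-15) + 0 + ? = 18, so (3,4) = 12.
From column 2, 18 − (24 + 27 + (-15)) gives (4,2) = -18.
Using column 3: 6 + 0 + 15 + ? → (1,3) = 18 − 21 = -3.
Using anti-diagonal: 9 + 6 + (-15) + ? → (4,1) = 18 − 0 = 18.
From row 1, 18 − (24 + (-3) + 9) gives (1,1) = -12.
Using row 4: 18 + (-18) + 15 + ? → (4,4) = 18 − 15 = 3.
Column 1: -12 + 21 + 18 + ? = 18, so (2,1) = -9.
Column 4: 9 + 12 + 3 + ? = 18, so (2,4) = -6.

-12 24 -3 9 / -9 27 6 -6 / 21 -15 0 12 / 18 -18 15 3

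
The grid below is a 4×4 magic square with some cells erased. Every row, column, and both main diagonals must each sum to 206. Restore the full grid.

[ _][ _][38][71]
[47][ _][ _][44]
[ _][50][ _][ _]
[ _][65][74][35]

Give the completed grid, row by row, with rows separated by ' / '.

From row 4, 206 − (65 + 74 + 35) gives (4,1) = 32.
Column 4: 71 + 44 + 35 + ? = 206, so (3,4) = 56.
Anti-diagonal must total 206; the given cells sum to 153, so (2,3) = 53.
The remaining cell in row 2 is (2,2) = 206 − 144 = 62.
The remaining cell in column 2 is (1,2) = 206 − 177 = 29.
From column 3, 206 − (38 + 53 + 74) gives (3,3) = 41.
From main diagonal, 206 − (62 + 41 + 35) gives (1,1) = 68.
The remaining cell in row 3 is (3,1) = 206 − 147 = 59.

68 29 38 71 / 47 62 53 44 / 59 50 41 56 / 32 65 74 35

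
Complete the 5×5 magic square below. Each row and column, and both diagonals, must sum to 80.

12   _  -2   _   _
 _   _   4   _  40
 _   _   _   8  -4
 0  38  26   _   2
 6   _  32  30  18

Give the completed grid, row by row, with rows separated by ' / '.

12 10 -2 36 24 / 28 16 4 -8 40 / 34 22 20 8 -4 / 0 38 26 14 2 / 6 -6 32 30 18

From row 4, 80 − (0 + 38 + 26 + 2) gives (4,4) = 14.
The remaining cell in row 5 is (5,2) = 80 − 86 = -6.
From column 3, 80 − (-2 + 4 + 26 + 32) gives (3,3) = 20.
The remaining cell in column 5 is (1,5) = 80 − 56 = 24.
Using main diagonal: 12 + 20 + 14 + 18 + ? → (2,2) = 80 − 64 = 16.
The remaining cell in anti-diagonal is (2,4) = 80 − 88 = -8.
The remaining cell in row 2 is (2,1) = 80 − 52 = 28.
Column 1: 12 + 28 + 0 + 6 + ? = 80, so (3,1) = 34.
From column 4, 80 − (-8 + 8 + 14 + 30) gives (1,4) = 36.
Row 1 must total 80; the given cells sum to 70, so (1,2) = 10.
Using row 3: 34 + 20 + 8 + (-4) + ? → (3,2) = 80 − 58 = 22.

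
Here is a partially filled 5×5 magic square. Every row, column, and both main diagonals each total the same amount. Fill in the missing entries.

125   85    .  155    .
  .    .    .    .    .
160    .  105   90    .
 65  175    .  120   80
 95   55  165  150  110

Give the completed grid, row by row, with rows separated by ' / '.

125 85 70 155 140 / 130 115 100 60 170 / 160 145 105 90 75 / 65 175 135 120 80 / 95 55 165 150 110

Row 5 is already complete: 95 + 55 + 165 + 150 + 110 = 575, so that is the magic constant.
From row 4, 575 − (65 + 175 + 120 + 80) gives (4,3) = 135.
Column 1 must total 575; the given cells sum to 445, so (2,1) = 130.
From column 4, 575 − (155 + 90 + 120 + 150) gives (2,4) = 60.
From main diagonal, 575 − (125 + 105 + 120 + 110) gives (2,2) = 115.
Anti-diagonal needs 575; the known cells sum to 435, so (1,5) = 140.
The remaining cell in row 1 is (1,3) = 575 − 505 = 70.
Column 2 needs 575; the known cells sum to 430, so (3,2) = 145.
From column 3, 575 − (70 + 105 + 135 + 165) gives (2,3) = 100.
Row 2: 130 + 115 + 100 + 60 + ? = 575, so (2,5) = 170.
Row 3: 160 + 145 + 105 + 90 + ? = 575, so (3,5) = 75.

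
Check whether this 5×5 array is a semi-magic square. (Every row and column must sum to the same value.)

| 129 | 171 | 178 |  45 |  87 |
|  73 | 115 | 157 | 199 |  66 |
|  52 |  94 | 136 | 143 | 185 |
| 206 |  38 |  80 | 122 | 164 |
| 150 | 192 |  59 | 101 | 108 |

Yes

Row 1: 129 + 171 + 178 + 45 + 87 = 610.
Row 2: 73 + 115 + 157 + 199 + 66 = 610.
Row 3: 52 + 94 + 136 + 143 + 185 = 610.
Row 4: 206 + 38 + 80 + 122 + 164 = 610.
Row 5: 150 + 192 + 59 + 101 + 108 = 610.
Column 1: 129 + 73 + 52 + 206 + 150 = 610.
Column 2: 171 + 115 + 94 + 38 + 192 = 610.
Column 3: 178 + 157 + 136 + 80 + 59 = 610.
Column 4: 45 + 199 + 143 + 122 + 101 = 610.
Column 5: 87 + 66 + 185 + 164 + 108 = 610.
All lines sum to 610.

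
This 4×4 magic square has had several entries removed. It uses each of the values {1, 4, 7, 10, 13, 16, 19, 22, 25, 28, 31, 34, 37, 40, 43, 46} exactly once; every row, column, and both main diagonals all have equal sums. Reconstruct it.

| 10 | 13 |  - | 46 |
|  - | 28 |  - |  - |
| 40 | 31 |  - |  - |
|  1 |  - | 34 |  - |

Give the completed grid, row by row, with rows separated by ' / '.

10 13 25 46 / 43 28 16 7 / 40 31 19 4 / 1 22 34 37

The 16 entries sum to 376, so each line sums to 376/4 = 94.
Row 1 needs 94; the known cells sum to 69, so (1,3) = 25.
Column 1 needs 94; the known cells sum to 51, so (2,1) = 43.
Column 2: 13 + 28 + 31 + ? = 94, so (4,2) = 22.
The remaining cell in anti-diagonal is (2,3) = 94 − 78 = 16.
Using row 2: 43 + 28 + 16 + ? → (2,4) = 94 − 87 = 7.
From row 4, 94 − (1 + 22 + 34) gives (4,4) = 37.
Column 3 must total 94; the given cells sum to 75, so (3,3) = 19.
Column 4: 46 + 7 + 37 + ? = 94, so (3,4) = 4.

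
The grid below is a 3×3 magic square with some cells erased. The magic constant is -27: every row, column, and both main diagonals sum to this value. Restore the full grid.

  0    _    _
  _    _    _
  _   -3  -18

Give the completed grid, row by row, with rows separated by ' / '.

Row 3: -3 + (-18) + ? = -27, so (3,1) = -6.
Column 1 needs -27; the known cells sum to -6, so (2,1) = -21.
From main diagonal, -27 − (0 + (-18)) gives (2,2) = -9.
Anti-diagonal needs -27; the known cells sum to -15, so (1,3) = -12.
From row 1, -27 − (0 + (-12)) gives (1,2) = -15.
Using row 2: -21 + (-9) + ? → (2,3) = -27 − (-30) = 3.

0 -15 -12 / -21 -9 3 / -6 -3 -18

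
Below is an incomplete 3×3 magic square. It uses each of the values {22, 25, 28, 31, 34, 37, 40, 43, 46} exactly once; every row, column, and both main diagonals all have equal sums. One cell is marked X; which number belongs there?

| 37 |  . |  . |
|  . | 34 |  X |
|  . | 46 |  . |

The 9 entries sum to 306, so each line sums to 306/3 = 102.
The remaining cell in column 2 is (1,2) = 102 − 80 = 22.
From main diagonal, 102 − (37 + 34) gives (3,3) = 31.
Using row 1: 37 + 22 + ? → (1,3) = 102 − 59 = 43.
Row 3: 46 + 31 + ? = 102, so (3,1) = 25.
Column 1 must total 102; the given cells sum to 62, so (2,1) = 40.
From column 3, 102 − (43 + 31) gives (2,3) = 28.

28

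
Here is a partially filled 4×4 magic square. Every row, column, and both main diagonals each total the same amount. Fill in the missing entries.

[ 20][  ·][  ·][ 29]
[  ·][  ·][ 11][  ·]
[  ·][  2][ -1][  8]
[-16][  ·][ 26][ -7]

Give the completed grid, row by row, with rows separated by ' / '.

Anti-diagonal is already complete: 29 + 11 + 2 + -16 = 26, so that is the magic constant.
Row 3 must total 26; the given cells sum to 9, so (3,1) = 17.
The remaining cell in row 4 is (4,2) = 26 − 3 = 23.
Using column 1: 20 + 17 + (-16) + ? → (2,1) = 26 − 21 = 5.
From column 3, 26 − (11 + (-1) + 26) gives (1,3) = -10.
The remaining cell in column 4 is (2,4) = 26 − 30 = -4.
Using main diagonal: 20 + (-1) + (-7) + ? → (2,2) = 26 − 12 = 14.
Row 1 must total 26; the given cells sum to 39, so (1,2) = -13.

20 -13 -10 29 / 5 14 11 -4 / 17 2 -1 8 / -16 23 26 -7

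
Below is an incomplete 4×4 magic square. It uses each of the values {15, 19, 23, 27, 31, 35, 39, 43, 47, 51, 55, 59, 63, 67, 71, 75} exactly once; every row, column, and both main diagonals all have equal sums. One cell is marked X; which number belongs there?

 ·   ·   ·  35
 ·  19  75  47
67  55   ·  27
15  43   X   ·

The 16 entries sum to 720, so each line sums to 720/4 = 180.
Row 2 must total 180; the given cells sum to 141, so (2,1) = 39.
Row 3 must total 180; the given cells sum to 149, so (3,3) = 31.
The remaining cell in column 1 is (1,1) = 180 − 121 = 59.
Column 2 must total 180; the given cells sum to 117, so (1,2) = 63.
The remaining cell in column 4 is (4,4) = 180 − 109 = 71.
The remaining cell in row 1 is (1,3) = 180 − 157 = 23.
Row 4: 15 + 43 + 71 + ? = 180, so (4,3) = 51.

51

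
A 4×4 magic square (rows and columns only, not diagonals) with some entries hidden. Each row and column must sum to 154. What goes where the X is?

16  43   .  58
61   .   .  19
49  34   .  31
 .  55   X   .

Row 1: 16 + 43 + 58 + ? = 154, so (1,3) = 37.
Using row 3: 49 + 34 + 31 + ? → (3,3) = 154 − 114 = 40.
Column 1 needs 154; the known cells sum to 126, so (4,1) = 28.
Column 2 must total 154; the given cells sum to 132, so (2,2) = 22.
Column 4 needs 154; the known cells sum to 108, so (4,4) = 46.
Row 2 must total 154; the given cells sum to 102, so (2,3) = 52.
Row 4: 28 + 55 + 46 + ? = 154, so (4,3) = 25.

25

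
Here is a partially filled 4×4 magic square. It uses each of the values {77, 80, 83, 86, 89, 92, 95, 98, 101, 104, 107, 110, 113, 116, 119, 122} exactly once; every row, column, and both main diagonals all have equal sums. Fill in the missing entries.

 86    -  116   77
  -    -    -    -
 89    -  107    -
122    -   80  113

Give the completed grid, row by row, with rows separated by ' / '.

86 119 116 77 / 101 92 95 110 / 89 104 107 98 / 122 83 80 113

The 16 entries sum to 1592, so each line sums to 1592/4 = 398.
Row 1 must total 398; the given cells sum to 279, so (1,2) = 119.
Using row 4: 122 + 80 + 113 + ? → (4,2) = 398 − 315 = 83.
The remaining cell in column 1 is (2,1) = 398 − 297 = 101.
Using column 3: 116 + 107 + 80 + ? → (2,3) = 398 − 303 = 95.
Using main diagonal: 86 + 107 + 113 + ? → (2,2) = 398 − 306 = 92.
Anti-diagonal must total 398; the given cells sum to 294, so (3,2) = 104.
Row 2: 101 + 92 + 95 + ? = 398, so (2,4) = 110.
Row 3 must total 398; the given cells sum to 300, so (3,4) = 98.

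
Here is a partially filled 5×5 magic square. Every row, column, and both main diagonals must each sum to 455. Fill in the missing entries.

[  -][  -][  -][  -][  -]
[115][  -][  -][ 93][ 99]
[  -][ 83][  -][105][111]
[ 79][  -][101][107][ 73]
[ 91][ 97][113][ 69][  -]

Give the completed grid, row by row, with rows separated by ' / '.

103 109 75 81 87 / 115 71 77 93 99 / 67 83 89 105 111 / 79 95 101 107 73 / 91 97 113 69 85

Row 4 must total 455; the given cells sum to 360, so (4,2) = 95.
Using row 5: 91 + 97 + 113 + 69 + ? → (5,5) = 455 − 370 = 85.
Column 4 needs 455; the known cells sum to 374, so (1,4) = 81.
From column 5, 455 − (99 + 111 + 73 + 85) gives (1,5) = 87.
Using anti-diagonal: 87 + 93 + 95 + 91 + ? → (3,3) = 455 − 366 = 89.
From row 3, 455 − (83 + 89 + 105 + 111) gives (3,1) = 67.
Column 1 needs 455; the known cells sum to 352, so (1,1) = 103.
Main diagonal: 103 + 89 + 107 + 85 + ? = 455, so (2,2) = 71.
The remaining cell in row 2 is (2,3) = 455 − 378 = 77.
Column 2 needs 455; the known cells sum to 346, so (1,2) = 109.
Column 3 needs 455; the known cells sum to 380, so (1,3) = 75.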